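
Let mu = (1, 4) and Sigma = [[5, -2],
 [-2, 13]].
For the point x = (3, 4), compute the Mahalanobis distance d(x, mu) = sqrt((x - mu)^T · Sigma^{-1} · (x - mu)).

Step 1 — centre the observation: (x - mu) = (2, 0).

Step 2 — invert Sigma. det(Sigma) = 5·13 - (-2)² = 61.
  Sigma^{-1} = (1/det) · [[d, -b], [-b, a]] = [[0.2131, 0.0328],
 [0.0328, 0.082]].

Step 3 — form the quadratic (x - mu)^T · Sigma^{-1} · (x - mu):
  Sigma^{-1} · (x - mu) = (0.4262, 0.0656).
  (x - mu)^T · [Sigma^{-1} · (x - mu)] = (2)·(0.4262) + (0)·(0.0656) = 0.8525.

Step 4 — take square root: d = √(0.8525) ≈ 0.9233.

d(x, mu) = √(0.8525) ≈ 0.9233


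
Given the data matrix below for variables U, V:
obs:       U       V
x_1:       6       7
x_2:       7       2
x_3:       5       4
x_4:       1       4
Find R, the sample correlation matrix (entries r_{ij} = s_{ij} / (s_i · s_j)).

Step 1 — column means:
  mean(U) = (6 + 7 + 5 + 1) / 4 = 19/4 = 4.75
  mean(V) = (7 + 2 + 4 + 4) / 4 = 17/4 = 4.25

Step 2 — sample variances and covariances s[i,j] = (1/(n-1)) · Σ_k (x_{k,i} - mean_i) · (x_{k,j} - mean_j), with n-1 = 3:
  s[U,U] = ((1.25)·(1.25) + (2.25)·(2.25) + (0.25)·(0.25) + (-3.75)·(-3.75)) / 3 = 20.75/3 = 6.9167
  s[U,V] = ((1.25)·(2.75) + (2.25)·(-2.25) + (0.25)·(-0.25) + (-3.75)·(-0.25)) / 3 = -0.75/3 = -0.25
  s[V,V] = ((2.75)·(2.75) + (-2.25)·(-2.25) + (-0.25)·(-0.25) + (-0.25)·(-0.25)) / 3 = 12.75/3 = 4.25
  Sample standard deviations s_i = √(s[i,i]):
  s(U) = √(6.9167) = 2.63
  s(V) = √(4.25) = 2.0616

Step 3 — r_{ij} = s_{ij} / (s_i · s_j):
  r[U,U] = 1 (diagonal).
  r[U,V] = -0.25 / (2.63 · 2.0616) = -0.25 / 5.4218 = -0.0461
  r[V,V] = 1 (diagonal).

R is symmetric with unit diagonal. Assembling:

R = [[1, -0.0461],
 [-0.0461, 1]]


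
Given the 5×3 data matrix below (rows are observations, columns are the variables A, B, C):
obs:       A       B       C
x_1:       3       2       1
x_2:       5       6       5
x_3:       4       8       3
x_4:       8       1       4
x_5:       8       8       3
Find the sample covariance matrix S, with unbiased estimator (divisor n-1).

Step 1 — column means:
  mean(A) = (3 + 5 + 4 + 8 + 8) / 5 = 28/5 = 5.6
  mean(B) = (2 + 6 + 8 + 1 + 8) / 5 = 25/5 = 5
  mean(C) = (1 + 5 + 3 + 4 + 3) / 5 = 16/5 = 3.2

Step 2 — sample covariance S[i,j] = (1/(n-1)) · Σ_k (x_{k,i} - mean_i) · (x_{k,j} - mean_j), with n-1 = 4.
  S[A,A] = ((-2.6)·(-2.6) + (-0.6)·(-0.6) + (-1.6)·(-1.6) + (2.4)·(2.4) + (2.4)·(2.4)) / 4 = 21.2/4 = 5.3
  S[A,B] = ((-2.6)·(-3) + (-0.6)·(1) + (-1.6)·(3) + (2.4)·(-4) + (2.4)·(3)) / 4 = 0/4 = 0
  S[A,C] = ((-2.6)·(-2.2) + (-0.6)·(1.8) + (-1.6)·(-0.2) + (2.4)·(0.8) + (2.4)·(-0.2)) / 4 = 6.4/4 = 1.6
  S[B,B] = ((-3)·(-3) + (1)·(1) + (3)·(3) + (-4)·(-4) + (3)·(3)) / 4 = 44/4 = 11
  S[B,C] = ((-3)·(-2.2) + (1)·(1.8) + (3)·(-0.2) + (-4)·(0.8) + (3)·(-0.2)) / 4 = 4/4 = 1
  S[C,C] = ((-2.2)·(-2.2) + (1.8)·(1.8) + (-0.2)·(-0.2) + (0.8)·(0.8) + (-0.2)·(-0.2)) / 4 = 8.8/4 = 2.2

S is symmetric (S[j,i] = S[i,j]). Assembling:

S = [[5.3, 0, 1.6],
 [0, 11, 1],
 [1.6, 1, 2.2]]


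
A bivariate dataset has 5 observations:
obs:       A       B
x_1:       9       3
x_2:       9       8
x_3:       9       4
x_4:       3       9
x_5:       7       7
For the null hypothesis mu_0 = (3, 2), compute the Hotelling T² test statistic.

Step 1 — sample mean vector:
  mean(A) = (9 + 9 + 9 + 3 + 7) / 5 = 37/5 = 7.4
  mean(B) = (3 + 8 + 4 + 9 + 7) / 5 = 31/5 = 6.2
  x̄ = (7.4, 6.2),  deviation x̄ - mu_0 = (7.4, 6.2) - (3, 2) = (4.4, 4.2).

Step 2 — sample covariance matrix, S[i,j] = (1/(n-1)) · Σ_k (x_{k,i} - mean_i) · (x_{k,j} - mean_j), divisor n-1 = 4:
  S[A,A] = ((1.6)·(1.6) + (1.6)·(1.6) + (1.6)·(1.6) + (-4.4)·(-4.4) + (-0.4)·(-0.4)) / 4 = 27.2/4 = 6.8
  S[A,B] = ((1.6)·(-3.2) + (1.6)·(1.8) + (1.6)·(-2.2) + (-4.4)·(2.8) + (-0.4)·(0.8)) / 4 = -18.4/4 = -4.6
  S[B,B] = ((-3.2)·(-3.2) + (1.8)·(1.8) + (-2.2)·(-2.2) + (2.8)·(2.8) + (0.8)·(0.8)) / 4 = 26.8/4 = 6.7
  S = [[6.8, -4.6],
 [-4.6, 6.7]].

Step 3 — invert S. det(S) = 6.8·6.7 - (-4.6)² = 24.4.
  S^{-1} = (1/det) · [[d, -b], [-b, a]] = [[0.2746, 0.1885],
 [0.1885, 0.2787]].

Step 4 — quadratic form (x̄ - mu_0)^T · S^{-1} · (x̄ - mu_0):
  S^{-1} · (x̄ - mu_0) = (2, 2),
  (x̄ - mu_0)^T · [...] = (4.4)·(2) + (4.2)·(2) = 17.2.

Step 5 — scale by n: T² = 5 · 17.2 = 86.

T² ≈ 86


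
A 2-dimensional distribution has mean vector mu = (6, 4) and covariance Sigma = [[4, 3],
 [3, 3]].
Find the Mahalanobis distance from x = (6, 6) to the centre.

Step 1 — centre the observation: (x - mu) = (0, 2).

Step 2 — invert Sigma. det(Sigma) = 4·3 - (3)² = 3.
  Sigma^{-1} = (1/det) · [[d, -b], [-b, a]] = [[1, -1],
 [-1, 1.3333]].

Step 3 — form the quadratic (x - mu)^T · Sigma^{-1} · (x - mu):
  Sigma^{-1} · (x - mu) = (-2, 2.6667).
  (x - mu)^T · [Sigma^{-1} · (x - mu)] = (0)·(-2) + (2)·(2.6667) = 5.3333.

Step 4 — take square root: d = √(5.3333) ≈ 2.3094.

d(x, mu) = √(5.3333) ≈ 2.3094


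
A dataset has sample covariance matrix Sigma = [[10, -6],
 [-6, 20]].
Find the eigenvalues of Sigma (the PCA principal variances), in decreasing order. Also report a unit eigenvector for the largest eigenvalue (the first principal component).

Step 1 — characteristic polynomial of 2×2 Sigma:
  det(Sigma - λI) = λ² - trace · λ + det = 0.
  trace = 10 + 20 = 30, det = 10·20 - (-6)² = 164.
Step 2 — discriminant:
  Δ = trace² - 4·det = 900 - 656 = 244.
Step 3 — eigenvalues:
  λ = (trace ± √Δ)/2 = (30 ± 15.6205)/2,
  λ_1 = 22.8102,  λ_2 = 7.1898.

Step 4 — unit eigenvector for λ_1: solve (Sigma - λ_1 I)v = 0. First row:
  (10 - 22.8102)·v_x + (-6)·v_y = 0, i.e. (-12.8102)·v_x + (-6)·v_y = 0,
  so v ∝ (b, λ_1 - a) = (-6, 12.8102); multiply by -1 so the first entry is positive: u = (6, -12.8102).
  ||u|| = √((6)² + (-12.8102)²) = √(200.1025) ≈ 14.1458,
  v_1 = u/||u|| ≈ (0.4242, -0.9056) (||v_1|| = 1).

λ_1 = 22.8102,  λ_2 = 7.1898;  v_1 ≈ (0.4242, -0.9056)


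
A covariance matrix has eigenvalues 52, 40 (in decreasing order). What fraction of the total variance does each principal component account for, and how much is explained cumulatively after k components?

Step 1 — total variance = trace(Sigma) = Σ λ_i = 52 + 40 = 92.

Step 2 — fraction explained by component i = λ_i / Σ λ:
  PC1: 52/92 = 0.5652
  PC2: 40/92 = 0.4348

Step 3 — cumulative fraction after k components = (λ_1 + ... + λ_k) / Σ λ:
  k = 1: 52/92 = 0.5652
  k = 2: (52 + 40)/92 = 92/92 = 1

Summary (fraction, with percent):

explained: PC1 0.5652 (56.52%), PC2 0.4348 (43.48%);  cumulative: 0.5652, 1


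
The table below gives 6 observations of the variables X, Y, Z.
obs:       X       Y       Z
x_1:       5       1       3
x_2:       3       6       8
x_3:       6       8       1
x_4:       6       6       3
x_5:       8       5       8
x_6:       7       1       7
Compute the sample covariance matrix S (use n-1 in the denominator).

Step 1 — column means:
  mean(X) = (5 + 3 + 6 + 6 + 8 + 7) / 6 = 35/6 = 5.8333
  mean(Y) = (1 + 6 + 8 + 6 + 5 + 1) / 6 = 27/6 = 4.5
  mean(Z) = (3 + 8 + 1 + 3 + 8 + 7) / 6 = 30/6 = 5

Step 2 — sample covariance S[i,j] = (1/(n-1)) · Σ_k (x_{k,i} - mean_i) · (x_{k,j} - mean_j), with n-1 = 5.
  S[X,X] = ((-0.8333)·(-0.8333) + (-2.8333)·(-2.8333) + (0.1667)·(0.1667) + (0.1667)·(0.1667) + (2.1667)·(2.1667) + (1.1667)·(1.1667)) / 5 = 14.8333/5 = 2.9667
  S[X,Y] = ((-0.8333)·(-3.5) + (-2.8333)·(1.5) + (0.1667)·(3.5) + (0.1667)·(1.5) + (2.1667)·(0.5) + (1.1667)·(-3.5)) / 5 = -3.5/5 = -0.7
  S[X,Z] = ((-0.8333)·(-2) + (-2.8333)·(3) + (0.1667)·(-4) + (0.1667)·(-2) + (2.1667)·(3) + (1.1667)·(2)) / 5 = 1/5 = 0.2
  S[Y,Y] = ((-3.5)·(-3.5) + (1.5)·(1.5) + (3.5)·(3.5) + (1.5)·(1.5) + (0.5)·(0.5) + (-3.5)·(-3.5)) / 5 = 41.5/5 = 8.3
  S[Y,Z] = ((-3.5)·(-2) + (1.5)·(3) + (3.5)·(-4) + (1.5)·(-2) + (0.5)·(3) + (-3.5)·(2)) / 5 = -11/5 = -2.2
  S[Z,Z] = ((-2)·(-2) + (3)·(3) + (-4)·(-4) + (-2)·(-2) + (3)·(3) + (2)·(2)) / 5 = 46/5 = 9.2

S is symmetric (S[j,i] = S[i,j]). Assembling:

S = [[2.9667, -0.7, 0.2],
 [-0.7, 8.3, -2.2],
 [0.2, -2.2, 9.2]]


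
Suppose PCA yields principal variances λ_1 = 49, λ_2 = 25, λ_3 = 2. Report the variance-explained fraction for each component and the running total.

Step 1 — total variance = trace(Sigma) = Σ λ_i = 49 + 25 + 2 = 76.

Step 2 — fraction explained by component i = λ_i / Σ λ:
  PC1: 49/76 = 0.6447
  PC2: 25/76 = 0.3289
  PC3: 2/76 = 0.0263

Step 3 — cumulative fraction after k components = (λ_1 + ... + λ_k) / Σ λ:
  k = 1: 49/76 = 0.6447
  k = 2: (49 + 25)/76 = 74/76 = 0.9737
  k = 3: (49 + 25 + 2)/76 = 76/76 = 1

Summary (fraction, with percent):

explained: PC1 0.6447 (64.47%), PC2 0.3289 (32.89%), PC3 0.0263 (2.63%);  cumulative: 0.6447, 0.9737, 1


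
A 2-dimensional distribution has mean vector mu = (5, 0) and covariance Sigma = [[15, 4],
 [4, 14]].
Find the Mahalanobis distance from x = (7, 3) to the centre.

Step 1 — centre the observation: (x - mu) = (2, 3).

Step 2 — invert Sigma. det(Sigma) = 15·14 - (4)² = 194.
  Sigma^{-1} = (1/det) · [[d, -b], [-b, a]] = [[0.0722, -0.0206],
 [-0.0206, 0.0773]].

Step 3 — form the quadratic (x - mu)^T · Sigma^{-1} · (x - mu):
  Sigma^{-1} · (x - mu) = (0.0825, 0.1907).
  (x - mu)^T · [Sigma^{-1} · (x - mu)] = (2)·(0.0825) + (3)·(0.1907) = 0.7371.

Step 4 — take square root: d = √(0.7371) ≈ 0.8586.

d(x, mu) = √(0.7371) ≈ 0.8586


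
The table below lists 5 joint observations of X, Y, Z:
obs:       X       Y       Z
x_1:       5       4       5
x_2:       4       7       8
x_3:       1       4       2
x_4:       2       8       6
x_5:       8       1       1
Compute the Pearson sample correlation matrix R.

Step 1 — column means:
  mean(X) = (5 + 4 + 1 + 2 + 8) / 5 = 20/5 = 4
  mean(Y) = (4 + 7 + 4 + 8 + 1) / 5 = 24/5 = 4.8
  mean(Z) = (5 + 8 + 2 + 6 + 1) / 5 = 22/5 = 4.4

Step 2 — sample variances and covariances s[i,j] = (1/(n-1)) · Σ_k (x_{k,i} - mean_i) · (x_{k,j} - mean_j), with n-1 = 4:
  s[X,X] = ((1)·(1) + (0)·(0) + (-3)·(-3) + (-2)·(-2) + (4)·(4)) / 4 = 30/4 = 7.5
  s[X,Y] = ((1)·(-0.8) + (0)·(2.2) + (-3)·(-0.8) + (-2)·(3.2) + (4)·(-3.8)) / 4 = -20/4 = -5
  s[X,Z] = ((1)·(0.6) + (0)·(3.6) + (-3)·(-2.4) + (-2)·(1.6) + (4)·(-3.4)) / 4 = -9/4 = -2.25
  s[Y,Y] = ((-0.8)·(-0.8) + (2.2)·(2.2) + (-0.8)·(-0.8) + (3.2)·(3.2) + (-3.8)·(-3.8)) / 4 = 30.8/4 = 7.7
  s[Y,Z] = ((-0.8)·(0.6) + (2.2)·(3.6) + (-0.8)·(-2.4) + (3.2)·(1.6) + (-3.8)·(-3.4)) / 4 = 27.4/4 = 6.85
  s[Z,Z] = ((0.6)·(0.6) + (3.6)·(3.6) + (-2.4)·(-2.4) + (1.6)·(1.6) + (-3.4)·(-3.4)) / 4 = 33.2/4 = 8.3
  Sample standard deviations s_i = √(s[i,i]):
  s(X) = √(7.5) = 2.7386
  s(Y) = √(7.7) = 2.7749
  s(Z) = √(8.3) = 2.881

Step 3 — r_{ij} = s_{ij} / (s_i · s_j):
  r[X,X] = 1 (diagonal).
  r[X,Y] = -5 / (2.7386 · 2.7749) = -5 / 7.5993 = -0.658
  r[X,Z] = -2.25 / (2.7386 · 2.881) = -2.25 / 7.8899 = -0.2852
  r[Y,Y] = 1 (diagonal).
  r[Y,Z] = 6.85 / (2.7749 · 2.881) = 6.85 / 7.9944 = 0.8569
  r[Z,Z] = 1 (diagonal).

R is symmetric with unit diagonal. Assembling:

R = [[1, -0.658, -0.2852],
 [-0.658, 1, 0.8569],
 [-0.2852, 0.8569, 1]]


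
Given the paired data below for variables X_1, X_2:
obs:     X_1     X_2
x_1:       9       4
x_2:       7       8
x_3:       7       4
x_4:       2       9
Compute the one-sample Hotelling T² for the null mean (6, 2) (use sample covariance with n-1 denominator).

Step 1 — sample mean vector:
  mean(X_1) = (9 + 7 + 7 + 2) / 4 = 25/4 = 6.25
  mean(X_2) = (4 + 8 + 4 + 9) / 4 = 25/4 = 6.25
  x̄ = (6.25, 6.25),  deviation x̄ - mu_0 = (6.25, 6.25) - (6, 2) = (0.25, 4.25).

Step 2 — sample covariance matrix, S[i,j] = (1/(n-1)) · Σ_k (x_{k,i} - mean_i) · (x_{k,j} - mean_j), divisor n-1 = 3:
  S[X_1,X_1] = ((2.75)·(2.75) + (0.75)·(0.75) + (0.75)·(0.75) + (-4.25)·(-4.25)) / 3 = 26.75/3 = 8.9167
  S[X_1,X_2] = ((2.75)·(-2.25) + (0.75)·(1.75) + (0.75)·(-2.25) + (-4.25)·(2.75)) / 3 = -18.25/3 = -6.0833
  S[X_2,X_2] = ((-2.25)·(-2.25) + (1.75)·(1.75) + (-2.25)·(-2.25) + (2.75)·(2.75)) / 3 = 20.75/3 = 6.9167
  S = [[8.9167, -6.0833],
 [-6.0833, 6.9167]].

Step 3 — invert S. det(S) = 8.9167·6.9167 - (-6.0833)² = 24.6667.
  S^{-1} = (1/det) · [[d, -b], [-b, a]] = [[0.2804, 0.2466],
 [0.2466, 0.3615]].

Step 4 — quadratic form (x̄ - mu_0)^T · S^{-1} · (x̄ - mu_0):
  S^{-1} · (x̄ - mu_0) = (1.1182, 1.598),
  (x̄ - mu_0)^T · [...] = (0.25)·(1.1182) + (4.25)·(1.598) = 7.0709.

Step 5 — scale by n: T² = 4 · 7.0709 = 28.2838.

T² ≈ 28.2838


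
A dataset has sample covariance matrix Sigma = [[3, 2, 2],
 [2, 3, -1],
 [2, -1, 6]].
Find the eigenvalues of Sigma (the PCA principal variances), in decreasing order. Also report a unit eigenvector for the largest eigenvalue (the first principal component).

Step 1 — characteristic polynomial p(λ) = det(λI - Sigma) = λ³ - tr·λ² + c_1·λ - det, where tr = trace, c_1 = sum of the principal 2×2 minors, det = det(Sigma):
  tr = 3 + 3 + 6 = 12,
  c_1 = (3·3 - (2)²) + (3·6 - (2)²) + (3·6 - (-1)²) = 5 + 14 + 17 = 36,
  det = 3·(3·6 - (-1)²) - (2)·((2)·6 - (-1)·(2)) + (2)·((2)·(-1) - 3·(2)) = 3·(17) - (2)·(14) + (2)·(-8) = 7.
  So p(λ) = λ³ - 12λ² + 36λ - 7.
Step 2 — look for an integer root (rational root theorem: any rational root is an integer divisor of 7). Testing λ = 7:
  p(7) = 343 - 588 + 252 - 7 = 0  ✓
  Dividing out (λ - 7): p(λ) = (λ - 7)(λ² - 5λ + 1).
Step 3 — remaining eigenvalues from the quadratic λ² - 5λ + 1 = 0:
  Δ = 5² - 4·1 = 25 - 4 = 21,  λ = (5 ± √21)/2 = (5 ± 4.5826)/2 ≈ 4.7913 or 0.2087.
  Sorted: λ_1 = 7,  λ_2 = 4.7913,  λ_3 = 0.2087  (check: sum = 12 = tr ✓).

Step 4 — unit eigenvector for λ_1 = 7: v spans the null space of (Sigma - λ_1 I), whose rows are
  r_1 = (-4, 2, 2),  r_2 = (2, -4, -1),  r_3 = (2, -1, -1).
  v is orthogonal to every row, so take v ∝ r_1 × r_2 = ((2)·(-1) - (2)·(-4), (2)·(2) - (-4)·(-1), (-4)·(-4) - (2)·(2)) = (6, 0, 12).
  Rescale (divide by 6): u = (1, 0, 2).
  ||u|| = √((1)² + (0)² + (2)²) = √(5) ≈ 2.2361,  v_1 = u/||u|| ≈ (0.4472, 0, 0.8944) (||v_1|| = 1).

λ_1 = 7,  λ_2 = 4.7913,  λ_3 = 0.2087;  v_1 ≈ (0.4472, 0, 0.8944)


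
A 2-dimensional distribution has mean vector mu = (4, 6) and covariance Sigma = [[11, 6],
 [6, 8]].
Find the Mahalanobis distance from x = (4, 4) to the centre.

Step 1 — centre the observation: (x - mu) = (0, -2).

Step 2 — invert Sigma. det(Sigma) = 11·8 - (6)² = 52.
  Sigma^{-1} = (1/det) · [[d, -b], [-b, a]] = [[0.1538, -0.1154],
 [-0.1154, 0.2115]].

Step 3 — form the quadratic (x - mu)^T · Sigma^{-1} · (x - mu):
  Sigma^{-1} · (x - mu) = (0.2308, -0.4231).
  (x - mu)^T · [Sigma^{-1} · (x - mu)] = (0)·(0.2308) + (-2)·(-0.4231) = 0.8462.

Step 4 — take square root: d = √(0.8462) ≈ 0.9199.

d(x, mu) = √(0.8462) ≈ 0.9199


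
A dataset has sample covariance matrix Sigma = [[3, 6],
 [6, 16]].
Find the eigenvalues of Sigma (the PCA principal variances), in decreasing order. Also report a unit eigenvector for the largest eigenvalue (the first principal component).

Step 1 — characteristic polynomial of 2×2 Sigma:
  det(Sigma - λI) = λ² - trace · λ + det = 0.
  trace = 3 + 16 = 19, det = 3·16 - (6)² = 12.
Step 2 — discriminant:
  Δ = trace² - 4·det = 361 - 48 = 313.
Step 3 — eigenvalues:
  λ = (trace ± √Δ)/2 = (19 ± 17.6918)/2,
  λ_1 = 18.3459,  λ_2 = 0.6541.

Step 4 — unit eigenvector for λ_1: solve (Sigma - λ_1 I)v = 0. First row:
  (3 - 18.3459)·v_x + (6)·v_y = 0, i.e. (-15.3459)·v_x + (6)·v_y = 0,
  so v ∝ (b, λ_1 - a) = (6, 15.3459) = u.
  ||u|| = √((6)² + (15.3459)²) = √(271.4967) ≈ 16.4772,
  v_1 = u/||u|| ≈ (0.3641, 0.9313) (||v_1|| = 1).

λ_1 = 18.3459,  λ_2 = 0.6541;  v_1 ≈ (0.3641, 0.9313)


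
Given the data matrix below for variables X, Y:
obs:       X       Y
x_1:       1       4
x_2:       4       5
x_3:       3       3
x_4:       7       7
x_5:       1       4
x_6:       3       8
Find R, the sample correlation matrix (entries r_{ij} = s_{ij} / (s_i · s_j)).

Step 1 — column means:
  mean(X) = (1 + 4 + 3 + 7 + 1 + 3) / 6 = 19/6 = 3.1667
  mean(Y) = (4 + 5 + 3 + 7 + 4 + 8) / 6 = 31/6 = 5.1667

Step 2 — sample variances and covariances s[i,j] = (1/(n-1)) · Σ_k (x_{k,i} - mean_i) · (x_{k,j} - mean_j), with n-1 = 5:
  s[X,X] = ((-2.1667)·(-2.1667) + (0.8333)·(0.8333) + (-0.1667)·(-0.1667) + (3.8333)·(3.8333) + (-2.1667)·(-2.1667) + (-0.1667)·(-0.1667)) / 5 = 24.8333/5 = 4.9667
  s[X,Y] = ((-2.1667)·(-1.1667) + (0.8333)·(-0.1667) + (-0.1667)·(-2.1667) + (3.8333)·(1.8333) + (-2.1667)·(-1.1667) + (-0.1667)·(2.8333)) / 5 = 11.8333/5 = 2.3667
  s[Y,Y] = ((-1.1667)·(-1.1667) + (-0.1667)·(-0.1667) + (-2.1667)·(-2.1667) + (1.8333)·(1.8333) + (-1.1667)·(-1.1667) + (2.8333)·(2.8333)) / 5 = 18.8333/5 = 3.7667
  Sample standard deviations s_i = √(s[i,i]):
  s(X) = √(4.9667) = 2.2286
  s(Y) = √(3.7667) = 1.9408

Step 3 — r_{ij} = s_{ij} / (s_i · s_j):
  r[X,X] = 1 (diagonal).
  r[X,Y] = 2.3667 / (2.2286 · 1.9408) = 2.3667 / 4.3252 = 0.5472
  r[Y,Y] = 1 (diagonal).

R is symmetric with unit diagonal. Assembling:

R = [[1, 0.5472],
 [0.5472, 1]]


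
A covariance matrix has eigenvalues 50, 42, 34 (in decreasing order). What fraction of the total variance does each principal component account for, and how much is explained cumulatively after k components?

Step 1 — total variance = trace(Sigma) = Σ λ_i = 50 + 42 + 34 = 126.

Step 2 — fraction explained by component i = λ_i / Σ λ:
  PC1: 50/126 = 0.3968
  PC2: 42/126 = 0.3333
  PC3: 34/126 = 0.2698

Step 3 — cumulative fraction after k components = (λ_1 + ... + λ_k) / Σ λ:
  k = 1: 50/126 = 0.3968
  k = 2: (50 + 42)/126 = 92/126 = 0.7302
  k = 3: (50 + 42 + 34)/126 = 126/126 = 1

Summary (fraction, with percent):

explained: PC1 0.3968 (39.68%), PC2 0.3333 (33.33%), PC3 0.2698 (26.98%);  cumulative: 0.3968, 0.7302, 1


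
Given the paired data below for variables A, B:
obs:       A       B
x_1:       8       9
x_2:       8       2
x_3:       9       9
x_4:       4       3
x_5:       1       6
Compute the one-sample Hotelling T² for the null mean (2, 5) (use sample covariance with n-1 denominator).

Step 1 — sample mean vector:
  mean(A) = (8 + 8 + 9 + 4 + 1) / 5 = 30/5 = 6
  mean(B) = (9 + 2 + 9 + 3 + 6) / 5 = 29/5 = 5.8
  x̄ = (6, 5.8),  deviation x̄ - mu_0 = (6, 5.8) - (2, 5) = (4, 0.8).

Step 2 — sample covariance matrix, S[i,j] = (1/(n-1)) · Σ_k (x_{k,i} - mean_i) · (x_{k,j} - mean_j), divisor n-1 = 4:
  S[A,A] = ((2)·(2) + (2)·(2) + (3)·(3) + (-2)·(-2) + (-5)·(-5)) / 4 = 46/4 = 11.5
  S[A,B] = ((2)·(3.2) + (2)·(-3.8) + (3)·(3.2) + (-2)·(-2.8) + (-5)·(0.2)) / 4 = 13/4 = 3.25
  S[B,B] = ((3.2)·(3.2) + (-3.8)·(-3.8) + (3.2)·(3.2) + (-2.8)·(-2.8) + (0.2)·(0.2)) / 4 = 42.8/4 = 10.7
  S = [[11.5, 3.25],
 [3.25, 10.7]].

Step 3 — invert S. det(S) = 11.5·10.7 - (3.25)² = 112.4875.
  S^{-1} = (1/det) · [[d, -b], [-b, a]] = [[0.0951, -0.0289],
 [-0.0289, 0.1022]].

Step 4 — quadratic form (x̄ - mu_0)^T · S^{-1} · (x̄ - mu_0):
  S^{-1} · (x̄ - mu_0) = (0.3574, -0.0338),
  (x̄ - mu_0)^T · [...] = (4)·(0.3574) + (0.8)·(-0.0338) = 1.4025.

Step 5 — scale by n: T² = 5 · 1.4025 = 7.0123.

T² ≈ 7.0123


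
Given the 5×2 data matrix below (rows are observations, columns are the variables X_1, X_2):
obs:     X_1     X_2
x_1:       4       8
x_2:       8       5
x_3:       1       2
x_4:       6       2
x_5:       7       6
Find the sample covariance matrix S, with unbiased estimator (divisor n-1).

Step 1 — column means:
  mean(X_1) = (4 + 8 + 1 + 6 + 7) / 5 = 26/5 = 5.2
  mean(X_2) = (8 + 5 + 2 + 2 + 6) / 5 = 23/5 = 4.6

Step 2 — sample covariance S[i,j] = (1/(n-1)) · Σ_k (x_{k,i} - mean_i) · (x_{k,j} - mean_j), with n-1 = 4.
  S[X_1,X_1] = ((-1.2)·(-1.2) + (2.8)·(2.8) + (-4.2)·(-4.2) + (0.8)·(0.8) + (1.8)·(1.8)) / 4 = 30.8/4 = 7.7
  S[X_1,X_2] = ((-1.2)·(3.4) + (2.8)·(0.4) + (-4.2)·(-2.6) + (0.8)·(-2.6) + (1.8)·(1.4)) / 4 = 8.4/4 = 2.1
  S[X_2,X_2] = ((3.4)·(3.4) + (0.4)·(0.4) + (-2.6)·(-2.6) + (-2.6)·(-2.6) + (1.4)·(1.4)) / 4 = 27.2/4 = 6.8

S is symmetric (S[j,i] = S[i,j]). Assembling:

S = [[7.7, 2.1],
 [2.1, 6.8]]


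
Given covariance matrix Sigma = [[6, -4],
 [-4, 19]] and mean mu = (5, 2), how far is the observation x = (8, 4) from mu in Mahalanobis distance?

Step 1 — centre the observation: (x - mu) = (3, 2).

Step 2 — invert Sigma. det(Sigma) = 6·19 - (-4)² = 98.
  Sigma^{-1} = (1/det) · [[d, -b], [-b, a]] = [[0.1939, 0.0408],
 [0.0408, 0.0612]].

Step 3 — form the quadratic (x - mu)^T · Sigma^{-1} · (x - mu):
  Sigma^{-1} · (x - mu) = (0.6633, 0.2449).
  (x - mu)^T · [Sigma^{-1} · (x - mu)] = (3)·(0.6633) + (2)·(0.2449) = 2.4796.

Step 4 — take square root: d = √(2.4796) ≈ 1.5747.

d(x, mu) = √(2.4796) ≈ 1.5747


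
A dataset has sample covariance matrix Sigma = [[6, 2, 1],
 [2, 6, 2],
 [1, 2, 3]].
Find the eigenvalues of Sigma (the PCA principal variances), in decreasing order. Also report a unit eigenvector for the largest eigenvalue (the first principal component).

Step 1 — characteristic polynomial p(λ) = det(λI - Sigma) = λ³ - tr·λ² + c_1·λ - det, where tr = trace, c_1 = sum of the principal 2×2 minors, det = det(Sigma):
  tr = 6 + 6 + 3 = 15,
  c_1 = (6·6 - (2)²) + (6·3 - (1)²) + (6·3 - (2)²) = 32 + 17 + 14 = 63,
  det = 6·(6·3 - (2)²) - (2)·((2)·3 - (2)·(1)) + (1)·((2)·(2) - 6·(1)) = 6·(14) - (2)·(4) + (1)·(-2) = 74.
  So p(λ) = λ³ - 15λ² + 63λ - 74.
Step 2 — look for an integer root (rational root theorem: any rational root is an integer divisor of 74). Testing λ = 2:
  p(2) = 8 - 60 + 126 - 74 = 0  ✓
  Dividing out (λ - 2): p(λ) = (λ - 2)(λ² - 13λ + 37).
Step 3 — remaining eigenvalues from the quadratic λ² - 13λ + 37 = 0:
  Δ = 13² - 4·37 = 169 - 148 = 21,  λ = (13 ± √21)/2 = (13 ± 4.5826)/2 ≈ 8.7913 or 4.2087.
  Sorted: λ_1 = 8.7913,  λ_2 = 4.2087,  λ_3 = 2  (check: sum = 15 = tr ✓).

Step 4 — unit eigenvector for λ_1 ≈ 8.7913: v spans the null space of (Sigma - λ_1 I), whose rows are
  r_1 = (-2.7913, 2, 1),  r_2 = (2, -2.7913, 2),  r_3 = (1, 2, -5.7913).
  v is orthogonal to every row, so take v ∝ r_1 × r_2 = ((2)·(2) - (1)·(-2.7913), (1)·(2) - (-2.7913)·(2), (-2.7913)·(-2.7913) - (2)·(2)) ≈ (6.7913, 7.5826, 3.7913).
  Let u = (6.7913, 7.5826, 3.7913).
  ||u|| = √((6.7913)² + (7.5826)² + (3.7913)²) = √(117.9909) ≈ 10.8624,  v_1 = u/||u|| ≈ (0.6252, 0.6981, 0.349) (||v_1|| = 1).

λ_1 = 8.7913,  λ_2 = 4.2087,  λ_3 = 2;  v_1 ≈ (0.6252, 0.6981, 0.349)


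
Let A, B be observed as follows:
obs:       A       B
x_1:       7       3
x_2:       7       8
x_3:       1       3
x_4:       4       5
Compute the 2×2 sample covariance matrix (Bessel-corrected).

Step 1 — column means:
  mean(A) = (7 + 7 + 1 + 4) / 4 = 19/4 = 4.75
  mean(B) = (3 + 8 + 3 + 5) / 4 = 19/4 = 4.75

Step 2 — sample covariance S[i,j] = (1/(n-1)) · Σ_k (x_{k,i} - mean_i) · (x_{k,j} - mean_j), with n-1 = 3.
  S[A,A] = ((2.25)·(2.25) + (2.25)·(2.25) + (-3.75)·(-3.75) + (-0.75)·(-0.75)) / 3 = 24.75/3 = 8.25
  S[A,B] = ((2.25)·(-1.75) + (2.25)·(3.25) + (-3.75)·(-1.75) + (-0.75)·(0.25)) / 3 = 9.75/3 = 3.25
  S[B,B] = ((-1.75)·(-1.75) + (3.25)·(3.25) + (-1.75)·(-1.75) + (0.25)·(0.25)) / 3 = 16.75/3 = 5.5833

S is symmetric (S[j,i] = S[i,j]). Assembling:

S = [[8.25, 3.25],
 [3.25, 5.5833]]


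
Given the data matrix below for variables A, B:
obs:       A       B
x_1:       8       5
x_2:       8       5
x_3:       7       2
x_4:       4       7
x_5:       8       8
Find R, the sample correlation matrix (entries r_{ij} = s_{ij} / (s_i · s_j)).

Step 1 — column means:
  mean(A) = (8 + 8 + 7 + 4 + 8) / 5 = 35/5 = 7
  mean(B) = (5 + 5 + 2 + 7 + 8) / 5 = 27/5 = 5.4

Step 2 — sample variances and covariances s[i,j] = (1/(n-1)) · Σ_k (x_{k,i} - mean_i) · (x_{k,j} - mean_j), with n-1 = 4:
  s[A,A] = ((1)·(1) + (1)·(1) + (0)·(0) + (-3)·(-3) + (1)·(1)) / 4 = 12/4 = 3
  s[A,B] = ((1)·(-0.4) + (1)·(-0.4) + (0)·(-3.4) + (-3)·(1.6) + (1)·(2.6)) / 4 = -3/4 = -0.75
  s[B,B] = ((-0.4)·(-0.4) + (-0.4)·(-0.4) + (-3.4)·(-3.4) + (1.6)·(1.6) + (2.6)·(2.6)) / 4 = 21.2/4 = 5.3
  Sample standard deviations s_i = √(s[i,i]):
  s(A) = √(3) = 1.7321
  s(B) = √(5.3) = 2.3022

Step 3 — r_{ij} = s_{ij} / (s_i · s_j):
  r[A,A] = 1 (diagonal).
  r[A,B] = -0.75 / (1.7321 · 2.3022) = -0.75 / 3.9875 = -0.1881
  r[B,B] = 1 (diagonal).

R is symmetric with unit diagonal. Assembling:

R = [[1, -0.1881],
 [-0.1881, 1]]


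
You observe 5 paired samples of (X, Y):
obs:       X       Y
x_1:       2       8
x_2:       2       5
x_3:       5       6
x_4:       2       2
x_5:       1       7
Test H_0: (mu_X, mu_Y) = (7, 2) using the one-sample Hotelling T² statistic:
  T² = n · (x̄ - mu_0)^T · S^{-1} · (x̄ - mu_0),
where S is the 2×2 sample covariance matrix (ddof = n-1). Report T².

Step 1 — sample mean vector:
  mean(X) = (2 + 2 + 5 + 2 + 1) / 5 = 12/5 = 2.4
  mean(Y) = (8 + 5 + 6 + 2 + 7) / 5 = 28/5 = 5.6
  x̄ = (2.4, 5.6),  deviation x̄ - mu_0 = (2.4, 5.6) - (7, 2) = (-4.6, 3.6).

Step 2 — sample covariance matrix, S[i,j] = (1/(n-1)) · Σ_k (x_{k,i} - mean_i) · (x_{k,j} - mean_j), divisor n-1 = 4:
  S[X,X] = ((-0.4)·(-0.4) + (-0.4)·(-0.4) + (2.6)·(2.6) + (-0.4)·(-0.4) + (-1.4)·(-1.4)) / 4 = 9.2/4 = 2.3
  S[X,Y] = ((-0.4)·(2.4) + (-0.4)·(-0.6) + (2.6)·(0.4) + (-0.4)·(-3.6) + (-1.4)·(1.4)) / 4 = -0.2/4 = -0.05
  S[Y,Y] = ((2.4)·(2.4) + (-0.6)·(-0.6) + (0.4)·(0.4) + (-3.6)·(-3.6) + (1.4)·(1.4)) / 4 = 21.2/4 = 5.3
  S = [[2.3, -0.05],
 [-0.05, 5.3]].

Step 3 — invert S. det(S) = 2.3·5.3 - (-0.05)² = 12.1875.
  S^{-1} = (1/det) · [[d, -b], [-b, a]] = [[0.4349, 0.0041],
 [0.0041, 0.1887]].

Step 4 — quadratic form (x̄ - mu_0)^T · S^{-1} · (x̄ - mu_0):
  S^{-1} · (x̄ - mu_0) = (-1.9856, 0.6605),
  (x̄ - mu_0)^T · [...] = (-4.6)·(-1.9856) + (3.6)·(0.6605) = 11.5118.

Step 5 — scale by n: T² = 5 · 11.5118 = 57.559.

T² ≈ 57.559


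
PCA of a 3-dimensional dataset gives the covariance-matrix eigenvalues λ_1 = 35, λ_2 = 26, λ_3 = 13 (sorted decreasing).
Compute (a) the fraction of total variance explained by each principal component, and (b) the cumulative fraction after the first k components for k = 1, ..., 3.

Step 1 — total variance = trace(Sigma) = Σ λ_i = 35 + 26 + 13 = 74.

Step 2 — fraction explained by component i = λ_i / Σ λ:
  PC1: 35/74 = 0.473
  PC2: 26/74 = 0.3514
  PC3: 13/74 = 0.1757

Step 3 — cumulative fraction after k components = (λ_1 + ... + λ_k) / Σ λ:
  k = 1: 35/74 = 0.473
  k = 2: (35 + 26)/74 = 61/74 = 0.8243
  k = 3: (35 + 26 + 13)/74 = 74/74 = 1

Summary (fraction, with percent):

explained: PC1 0.473 (47.3%), PC2 0.3514 (35.14%), PC3 0.1757 (17.57%);  cumulative: 0.473, 0.8243, 1


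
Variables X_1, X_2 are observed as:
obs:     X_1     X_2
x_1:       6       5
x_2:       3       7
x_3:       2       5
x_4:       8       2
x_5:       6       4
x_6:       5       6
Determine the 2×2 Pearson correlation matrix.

Step 1 — column means:
  mean(X_1) = (6 + 3 + 2 + 8 + 6 + 5) / 6 = 30/6 = 5
  mean(X_2) = (5 + 7 + 5 + 2 + 4 + 6) / 6 = 29/6 = 4.8333

Step 2 — sample variances and covariances s[i,j] = (1/(n-1)) · Σ_k (x_{k,i} - mean_i) · (x_{k,j} - mean_j), with n-1 = 5:
  s[X_1,X_1] = ((1)·(1) + (-2)·(-2) + (-3)·(-3) + (3)·(3) + (1)·(1) + (0)·(0)) / 5 = 24/5 = 4.8
  s[X_1,X_2] = ((1)·(0.1667) + (-2)·(2.1667) + (-3)·(0.1667) + (3)·(-2.8333) + (1)·(-0.8333) + (0)·(1.1667)) / 5 = -14/5 = -2.8
  s[X_2,X_2] = ((0.1667)·(0.1667) + (2.1667)·(2.1667) + (0.1667)·(0.1667) + (-2.8333)·(-2.8333) + (-0.8333)·(-0.8333) + (1.1667)·(1.1667)) / 5 = 14.8333/5 = 2.9667
  Sample standard deviations s_i = √(s[i,i]):
  s(X_1) = √(4.8) = 2.1909
  s(X_2) = √(2.9667) = 1.7224

Step 3 — r_{ij} = s_{ij} / (s_i · s_j):
  r[X_1,X_1] = 1 (diagonal).
  r[X_1,X_2] = -2.8 / (2.1909 · 1.7224) = -2.8 / 3.7736 = -0.742
  r[X_2,X_2] = 1 (diagonal).

R is symmetric with unit diagonal. Assembling:

R = [[1, -0.742],
 [-0.742, 1]]


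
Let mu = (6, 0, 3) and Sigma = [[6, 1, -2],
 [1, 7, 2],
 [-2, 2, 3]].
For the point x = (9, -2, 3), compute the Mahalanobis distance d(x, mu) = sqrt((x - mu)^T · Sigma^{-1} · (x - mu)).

Step 1 — centre the observation: (x - mu) = (3, -2, 0).

Step 2 — invert Sigma (cofactor / det for 3×3, or solve directly):
  Sigma^{-1} = [[0.2698, -0.1111, 0.254],
 [-0.1111, 0.2222, -0.2222],
 [0.254, -0.2222, 0.6508]].

Step 3 — form the quadratic (x - mu)^T · Sigma^{-1} · (x - mu):
  Sigma^{-1} · (x - mu) = (1.0317, -0.7778, 1.2063).
  (x - mu)^T · [Sigma^{-1} · (x - mu)] = (3)·(1.0317) + (-2)·(-0.7778) + (0)·(1.2063) = 4.6508.

Step 4 — take square root: d = √(4.6508) ≈ 2.1566.

d(x, mu) = √(4.6508) ≈ 2.1566


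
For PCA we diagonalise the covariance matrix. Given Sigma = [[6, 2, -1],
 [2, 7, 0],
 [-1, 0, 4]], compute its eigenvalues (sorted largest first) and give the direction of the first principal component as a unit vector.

Step 1 — characteristic polynomial p(λ) = det(λI - Sigma) = λ³ - tr·λ² + c_1·λ - det, where tr = trace, c_1 = sum of the principal 2×2 minors, det = det(Sigma):
  tr = 6 + 7 + 4 = 17,
  c_1 = (6·7 - (2)²) + (6·4 - (-1)²) + (7·4 - (0)²) = 38 + 23 + 28 = 89,
  det = 6·(7·4 - (0)²) - (2)·((2)·4 - (0)·(-1)) + (-1)·((2)·(0) - 7·(-1)) = 6·(28) - (2)·(8) + (-1)·(7) = 145.
  So p(λ) = λ³ - 17λ² + 89λ - 145.
Step 2 — look for an integer root (rational root theorem: any rational root is an integer divisor of 145). Testing λ = 5:
  p(5) = 125 - 425 + 445 - 145 = 0  ✓
  Dividing out (λ - 5): p(λ) = (λ - 5)(λ² - 12λ + 29).
Step 3 — remaining eigenvalues from the quadratic λ² - 12λ + 29 = 0:
  Δ = 12² - 4·29 = 144 - 116 = 28,  λ = (12 ± √28)/2 = (12 ± 5.2915)/2 ≈ 8.6458 or 3.3542.
  Sorted: λ_1 = 8.6458,  λ_2 = 5,  λ_3 = 3.3542  (check: sum = 17 = tr ✓).

Step 4 — unit eigenvector for λ_1 ≈ 8.6458: v spans the null space of (Sigma - λ_1 I), whose rows are
  r_1 = (-2.6458, 2, -1),  r_2 = (2, -1.6458, 0),  r_3 = (-1, 0, -4.6458).
  v is orthogonal to every row, so take v ∝ r_1 × r_2 = ((2)·(0) - (-1)·(-1.6458), (-1)·(2) - (-2.6458)·(0), (-2.6458)·(-1.6458) - (2)·(2)) ≈ (-1.6458, -2, 0.3542).
  Rescale (multiply by -1 so the first nonzero entry is positive): u = (1.6458, 2, -0.3542).
  ||u|| = √((1.6458)² + (2)² + (-0.3542)²) = √(6.834) ≈ 2.6142,  v_1 = u/||u|| ≈ (0.6295, 0.7651, -0.1355) (||v_1|| = 1).

λ_1 = 8.6458,  λ_2 = 5,  λ_3 = 3.3542;  v_1 ≈ (0.6295, 0.7651, -0.1355)


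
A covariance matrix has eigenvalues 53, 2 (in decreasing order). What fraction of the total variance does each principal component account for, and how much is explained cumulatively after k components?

Step 1 — total variance = trace(Sigma) = Σ λ_i = 53 + 2 = 55.

Step 2 — fraction explained by component i = λ_i / Σ λ:
  PC1: 53/55 = 0.9636
  PC2: 2/55 = 0.0364

Step 3 — cumulative fraction after k components = (λ_1 + ... + λ_k) / Σ λ:
  k = 1: 53/55 = 0.9636
  k = 2: (53 + 2)/55 = 55/55 = 1

Summary (fraction, with percent):

explained: PC1 0.9636 (96.36%), PC2 0.0364 (3.64%);  cumulative: 0.9636, 1


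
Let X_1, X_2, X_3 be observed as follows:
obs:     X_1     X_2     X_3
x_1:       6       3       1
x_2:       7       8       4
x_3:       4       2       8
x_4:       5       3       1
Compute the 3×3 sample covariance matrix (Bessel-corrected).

Step 1 — column means:
  mean(X_1) = (6 + 7 + 4 + 5) / 4 = 22/4 = 5.5
  mean(X_2) = (3 + 8 + 2 + 3) / 4 = 16/4 = 4
  mean(X_3) = (1 + 4 + 8 + 1) / 4 = 14/4 = 3.5

Step 2 — sample covariance S[i,j] = (1/(n-1)) · Σ_k (x_{k,i} - mean_i) · (x_{k,j} - mean_j), with n-1 = 3.
  S[X_1,X_1] = ((0.5)·(0.5) + (1.5)·(1.5) + (-1.5)·(-1.5) + (-0.5)·(-0.5)) / 3 = 5/3 = 1.6667
  S[X_1,X_2] = ((0.5)·(-1) + (1.5)·(4) + (-1.5)·(-2) + (-0.5)·(-1)) / 3 = 9/3 = 3
  S[X_1,X_3] = ((0.5)·(-2.5) + (1.5)·(0.5) + (-1.5)·(4.5) + (-0.5)·(-2.5)) / 3 = -6/3 = -2
  S[X_2,X_2] = ((-1)·(-1) + (4)·(4) + (-2)·(-2) + (-1)·(-1)) / 3 = 22/3 = 7.3333
  S[X_2,X_3] = ((-1)·(-2.5) + (4)·(0.5) + (-2)·(4.5) + (-1)·(-2.5)) / 3 = -2/3 = -0.6667
  S[X_3,X_3] = ((-2.5)·(-2.5) + (0.5)·(0.5) + (4.5)·(4.5) + (-2.5)·(-2.5)) / 3 = 33/3 = 11

S is symmetric (S[j,i] = S[i,j]). Assembling:

S = [[1.6667, 3, -2],
 [3, 7.3333, -0.6667],
 [-2, -0.6667, 11]]


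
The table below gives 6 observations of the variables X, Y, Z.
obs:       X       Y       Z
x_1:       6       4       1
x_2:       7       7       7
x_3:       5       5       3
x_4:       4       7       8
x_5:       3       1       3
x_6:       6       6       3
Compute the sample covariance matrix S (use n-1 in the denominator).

Step 1 — column means:
  mean(X) = (6 + 7 + 5 + 4 + 3 + 6) / 6 = 31/6 = 5.1667
  mean(Y) = (4 + 7 + 5 + 7 + 1 + 6) / 6 = 30/6 = 5
  mean(Z) = (1 + 7 + 3 + 8 + 3 + 3) / 6 = 25/6 = 4.1667

Step 2 — sample covariance S[i,j] = (1/(n-1)) · Σ_k (x_{k,i} - mean_i) · (x_{k,j} - mean_j), with n-1 = 5.
  S[X,X] = ((0.8333)·(0.8333) + (1.8333)·(1.8333) + (-0.1667)·(-0.1667) + (-1.1667)·(-1.1667) + (-2.1667)·(-2.1667) + (0.8333)·(0.8333)) / 5 = 10.8333/5 = 2.1667
  S[X,Y] = ((0.8333)·(-1) + (1.8333)·(2) + (-0.1667)·(0) + (-1.1667)·(2) + (-2.1667)·(-4) + (0.8333)·(1)) / 5 = 10/5 = 2
  S[X,Z] = ((0.8333)·(-3.1667) + (1.8333)·(2.8333) + (-0.1667)·(-1.1667) + (-1.1667)·(3.8333) + (-2.1667)·(-1.1667) + (0.8333)·(-1.1667)) / 5 = -0.1667/5 = -0.0333
  S[Y,Y] = ((-1)·(-1) + (2)·(2) + (0)·(0) + (2)·(2) + (-4)·(-4) + (1)·(1)) / 5 = 26/5 = 5.2
  S[Y,Z] = ((-1)·(-3.1667) + (2)·(2.8333) + (0)·(-1.1667) + (2)·(3.8333) + (-4)·(-1.1667) + (1)·(-1.1667)) / 5 = 20/5 = 4
  S[Z,Z] = ((-3.1667)·(-3.1667) + (2.8333)·(2.8333) + (-1.1667)·(-1.1667) + (3.8333)·(3.8333) + (-1.1667)·(-1.1667) + (-1.1667)·(-1.1667)) / 5 = 36.8333/5 = 7.3667

S is symmetric (S[j,i] = S[i,j]). Assembling:

S = [[2.1667, 2, -0.0333],
 [2, 5.2, 4],
 [-0.0333, 4, 7.3667]]


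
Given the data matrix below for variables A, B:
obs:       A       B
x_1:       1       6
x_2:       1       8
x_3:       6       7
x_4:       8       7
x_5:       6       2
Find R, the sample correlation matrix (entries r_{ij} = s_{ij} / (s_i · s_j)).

Step 1 — column means:
  mean(A) = (1 + 1 + 6 + 8 + 6) / 5 = 22/5 = 4.4
  mean(B) = (6 + 8 + 7 + 7 + 2) / 5 = 30/5 = 6

Step 2 — sample variances and covariances s[i,j] = (1/(n-1)) · Σ_k (x_{k,i} - mean_i) · (x_{k,j} - mean_j), with n-1 = 4:
  s[A,A] = ((-3.4)·(-3.4) + (-3.4)·(-3.4) + (1.6)·(1.6) + (3.6)·(3.6) + (1.6)·(1.6)) / 4 = 41.2/4 = 10.3
  s[A,B] = ((-3.4)·(0) + (-3.4)·(2) + (1.6)·(1) + (3.6)·(1) + (1.6)·(-4)) / 4 = -8/4 = -2
  s[B,B] = ((0)·(0) + (2)·(2) + (1)·(1) + (1)·(1) + (-4)·(-4)) / 4 = 22/4 = 5.5
  Sample standard deviations s_i = √(s[i,i]):
  s(A) = √(10.3) = 3.2094
  s(B) = √(5.5) = 2.3452

Step 3 — r_{ij} = s_{ij} / (s_i · s_j):
  r[A,A] = 1 (diagonal).
  r[A,B] = -2 / (3.2094 · 2.3452) = -2 / 7.5266 = -0.2657
  r[B,B] = 1 (diagonal).

R is symmetric with unit diagonal. Assembling:

R = [[1, -0.2657],
 [-0.2657, 1]]


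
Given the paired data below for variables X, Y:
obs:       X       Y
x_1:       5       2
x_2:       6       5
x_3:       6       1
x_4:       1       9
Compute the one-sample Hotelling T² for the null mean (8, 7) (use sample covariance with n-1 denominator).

Step 1 — sample mean vector:
  mean(X) = (5 + 6 + 6 + 1) / 4 = 18/4 = 4.5
  mean(Y) = (2 + 5 + 1 + 9) / 4 = 17/4 = 4.25
  x̄ = (4.5, 4.25),  deviation x̄ - mu_0 = (4.5, 4.25) - (8, 7) = (-3.5, -2.75).

Step 2 — sample covariance matrix, S[i,j] = (1/(n-1)) · Σ_k (x_{k,i} - mean_i) · (x_{k,j} - mean_j), divisor n-1 = 3:
  S[X,X] = ((0.5)·(0.5) + (1.5)·(1.5) + (1.5)·(1.5) + (-3.5)·(-3.5)) / 3 = 17/3 = 5.6667
  S[X,Y] = ((0.5)·(-2.25) + (1.5)·(0.75) + (1.5)·(-3.25) + (-3.5)·(4.75)) / 3 = -21.5/3 = -7.1667
  S[Y,Y] = ((-2.25)·(-2.25) + (0.75)·(0.75) + (-3.25)·(-3.25) + (4.75)·(4.75)) / 3 = 38.75/3 = 12.9167
  S = [[5.6667, -7.1667],
 [-7.1667, 12.9167]].

Step 3 — invert S. det(S) = 5.6667·12.9167 - (-7.1667)² = 21.8333.
  S^{-1} = (1/det) · [[d, -b], [-b, a]] = [[0.5916, 0.3282],
 [0.3282, 0.2595]].

Step 4 — quadratic form (x̄ - mu_0)^T · S^{-1} · (x̄ - mu_0):
  S^{-1} · (x̄ - mu_0) = (-2.9733, -1.8626),
  (x̄ - mu_0)^T · [...] = (-3.5)·(-2.9733) + (-2.75)·(-1.8626) = 15.5286.

Step 5 — scale by n: T² = 4 · 15.5286 = 62.1145.

T² ≈ 62.1145


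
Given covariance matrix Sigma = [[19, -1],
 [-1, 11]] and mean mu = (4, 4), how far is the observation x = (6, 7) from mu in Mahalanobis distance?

Step 1 — centre the observation: (x - mu) = (2, 3).

Step 2 — invert Sigma. det(Sigma) = 19·11 - (-1)² = 208.
  Sigma^{-1} = (1/det) · [[d, -b], [-b, a]] = [[0.0529, 0.0048],
 [0.0048, 0.0913]].

Step 3 — form the quadratic (x - mu)^T · Sigma^{-1} · (x - mu):
  Sigma^{-1} · (x - mu) = (0.1202, 0.2837).
  (x - mu)^T · [Sigma^{-1} · (x - mu)] = (2)·(0.1202) + (3)·(0.2837) = 1.0913.

Step 4 — take square root: d = √(1.0913) ≈ 1.0447.

d(x, mu) = √(1.0913) ≈ 1.0447


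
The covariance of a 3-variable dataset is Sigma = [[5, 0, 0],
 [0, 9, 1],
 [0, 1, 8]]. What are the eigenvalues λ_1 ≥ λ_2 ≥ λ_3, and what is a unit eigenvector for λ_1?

Step 1 — characteristic polynomial p(λ) = det(λI - Sigma) = λ³ - tr·λ² + c_1·λ - det, where tr = trace, c_1 = sum of the principal 2×2 minors, det = det(Sigma):
  tr = 5 + 9 + 8 = 22,
  c_1 = (5·9 - (0)²) + (5·8 - (0)²) + (9·8 - (1)²) = 45 + 40 + 71 = 156,
  det = 5·(9·8 - (1)²) - (0)·((0)·8 - (1)·(0)) + (0)·((0)·(1) - 9·(0)) = 5·(71) - (0)·(0) + (0)·(0) = 355.
  So p(λ) = λ³ - 22λ² + 156λ - 355.
Step 2 — look for an integer root (rational root theorem: any rational root is an integer divisor of 355). Testing λ = 5:
  p(5) = 125 - 550 + 780 - 355 = 0  ✓
  Dividing out (λ - 5): p(λ) = (λ - 5)(λ² - 17λ + 71).
Step 3 — remaining eigenvalues from the quadratic λ² - 17λ + 71 = 0:
  Δ = 17² - 4·71 = 289 - 284 = 5,  λ = (17 ± √5)/2 = (17 ± 2.2361)/2 ≈ 9.618 or 7.382.
  Sorted: λ_1 = 9.618,  λ_2 = 7.382,  λ_3 = 5  (check: sum = 22 = tr ✓).

Step 4 — unit eigenvector for λ_1 ≈ 9.618: v spans the null space of (Sigma - λ_1 I), whose rows are
  r_1 = (-4.618, 0, 0),  r_2 = (0, -0.618, 1),  r_3 = (0, 1, -1.618).
  v is orthogonal to every row, so take v ∝ r_1 × r_2 = ((0)·(1) - (0)·(-0.618), (0)·(0) - (-4.618)·(1), (-4.618)·(-0.618) - (0)·(0)) ≈ (0, 4.618, 2.8541).
  Let u = (0, 4.618, 2.8541).
  ||u|| = √((0)² + (4.618)² + (2.8541)²) = √(29.4721) ≈ 5.4288,  v_1 = u/||u|| ≈ (0, 0.8507, 0.5257) (||v_1|| = 1).

λ_1 = 9.618,  λ_2 = 7.382,  λ_3 = 5;  v_1 ≈ (0, 0.8507, 0.5257)


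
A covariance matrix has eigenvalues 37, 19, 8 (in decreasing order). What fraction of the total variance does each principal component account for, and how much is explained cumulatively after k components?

Step 1 — total variance = trace(Sigma) = Σ λ_i = 37 + 19 + 8 = 64.

Step 2 — fraction explained by component i = λ_i / Σ λ:
  PC1: 37/64 = 0.5781
  PC2: 19/64 = 0.2969
  PC3: 8/64 = 0.125

Step 3 — cumulative fraction after k components = (λ_1 + ... + λ_k) / Σ λ:
  k = 1: 37/64 = 0.5781
  k = 2: (37 + 19)/64 = 56/64 = 0.875
  k = 3: (37 + 19 + 8)/64 = 64/64 = 1

Summary (fraction, with percent):

explained: PC1 0.5781 (57.81%), PC2 0.2969 (29.69%), PC3 0.125 (12.5%);  cumulative: 0.5781, 0.875, 1


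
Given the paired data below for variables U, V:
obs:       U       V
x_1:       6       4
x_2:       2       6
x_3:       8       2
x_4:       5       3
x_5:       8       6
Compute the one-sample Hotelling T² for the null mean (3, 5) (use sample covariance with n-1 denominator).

Step 1 — sample mean vector:
  mean(U) = (6 + 2 + 8 + 5 + 8) / 5 = 29/5 = 5.8
  mean(V) = (4 + 6 + 2 + 3 + 6) / 5 = 21/5 = 4.2
  x̄ = (5.8, 4.2),  deviation x̄ - mu_0 = (5.8, 4.2) - (3, 5) = (2.8, -0.8).

Step 2 — sample covariance matrix, S[i,j] = (1/(n-1)) · Σ_k (x_{k,i} - mean_i) · (x_{k,j} - mean_j), divisor n-1 = 4:
  S[U,U] = ((0.2)·(0.2) + (-3.8)·(-3.8) + (2.2)·(2.2) + (-0.8)·(-0.8) + (2.2)·(2.2)) / 4 = 24.8/4 = 6.2
  S[U,V] = ((0.2)·(-0.2) + (-3.8)·(1.8) + (2.2)·(-2.2) + (-0.8)·(-1.2) + (2.2)·(1.8)) / 4 = -6.8/4 = -1.7
  S[V,V] = ((-0.2)·(-0.2) + (1.8)·(1.8) + (-2.2)·(-2.2) + (-1.2)·(-1.2) + (1.8)·(1.8)) / 4 = 12.8/4 = 3.2
  S = [[6.2, -1.7],
 [-1.7, 3.2]].

Step 3 — invert S. det(S) = 6.2·3.2 - (-1.7)² = 16.95.
  S^{-1} = (1/det) · [[d, -b], [-b, a]] = [[0.1888, 0.1003],
 [0.1003, 0.3658]].

Step 4 — quadratic form (x̄ - mu_0)^T · S^{-1} · (x̄ - mu_0):
  S^{-1} · (x̄ - mu_0) = (0.4484, -0.0118),
  (x̄ - mu_0)^T · [...] = (2.8)·(0.4484) + (-0.8)·(-0.0118) = 1.2649.

Step 5 — scale by n: T² = 5 · 1.2649 = 6.3245.

T² ≈ 6.3245
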